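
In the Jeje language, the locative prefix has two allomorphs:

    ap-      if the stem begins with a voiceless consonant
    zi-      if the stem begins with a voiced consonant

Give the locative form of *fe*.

apfe

The first consonant of *fe* is /f/, which is voiceless, so the prefix is ap-, giving *apfe*.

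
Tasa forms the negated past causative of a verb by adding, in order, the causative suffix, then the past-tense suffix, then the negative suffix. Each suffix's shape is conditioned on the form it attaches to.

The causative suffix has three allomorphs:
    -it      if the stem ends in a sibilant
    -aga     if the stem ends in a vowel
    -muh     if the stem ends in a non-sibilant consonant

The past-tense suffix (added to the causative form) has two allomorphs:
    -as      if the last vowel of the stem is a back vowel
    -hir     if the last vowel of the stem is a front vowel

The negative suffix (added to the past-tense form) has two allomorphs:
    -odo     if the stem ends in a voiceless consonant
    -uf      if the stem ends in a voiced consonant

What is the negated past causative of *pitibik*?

pitibikmuhasodo

*pitibik*: final sound = /k/, a non-sibilant consonant → -muh → *pitibikmuh*.
The causative form *pitibikmuh* — last vowel /u/ (a back vowel) → -as → *pitibikmuhas*.
The past-tense form *pitibikmuhas* — final consonant /s/ (voiceless) → -odo → *pitibikmuhasodo*.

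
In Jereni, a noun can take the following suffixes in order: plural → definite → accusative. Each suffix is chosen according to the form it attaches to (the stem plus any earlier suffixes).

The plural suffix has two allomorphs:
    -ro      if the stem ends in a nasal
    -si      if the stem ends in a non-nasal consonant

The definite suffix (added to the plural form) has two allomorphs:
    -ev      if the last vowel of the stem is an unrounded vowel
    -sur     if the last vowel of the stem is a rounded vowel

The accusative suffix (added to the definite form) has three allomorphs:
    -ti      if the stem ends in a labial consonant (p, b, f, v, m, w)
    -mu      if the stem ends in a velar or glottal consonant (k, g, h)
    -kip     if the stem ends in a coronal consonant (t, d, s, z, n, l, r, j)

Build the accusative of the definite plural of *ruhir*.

ruhirsievti

The final consonant of *ruhir* is /r/, which is non-nasal, so the plural suffix is -si, giving *ruhirsi*.
The last vowel of the plural form *ruhirsi* is /i/, which is an unrounded vowel, so the definite suffix is -ev, giving *ruhirsiev*.
The definite form *ruhirsiev* — final consonant /v/ (labial) → -ti → *ruhirsievti*.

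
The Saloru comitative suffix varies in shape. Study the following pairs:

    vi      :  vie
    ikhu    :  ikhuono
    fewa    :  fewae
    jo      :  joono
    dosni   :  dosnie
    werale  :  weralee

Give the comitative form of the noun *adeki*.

adekie

Looking at the last vowel of each stem: -ono when the last vowel of the stem is a rounded vowel (*ikhu*, *jo*); -e when the last vowel of the stem is an unrounded vowel (*vi*, *fewa*, *dosni*, *werale*).
*adeki*: last vowel = /i/, an unrounded vowel → -e → *adekie*.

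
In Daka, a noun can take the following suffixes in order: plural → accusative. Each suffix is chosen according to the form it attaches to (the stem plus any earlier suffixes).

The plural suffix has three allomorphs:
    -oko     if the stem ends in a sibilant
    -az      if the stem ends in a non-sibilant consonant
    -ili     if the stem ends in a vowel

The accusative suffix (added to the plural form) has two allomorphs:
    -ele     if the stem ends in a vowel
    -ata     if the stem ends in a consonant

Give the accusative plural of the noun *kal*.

kalazata

Since the final sound of *kal* is /l/ (a non-sibilant consonant), it takes -az, giving *kalaz*.
The final sound of the plural form *kalaz* is /z/, which is a consonant, so the accusative suffix is -ata, giving *kalazata*.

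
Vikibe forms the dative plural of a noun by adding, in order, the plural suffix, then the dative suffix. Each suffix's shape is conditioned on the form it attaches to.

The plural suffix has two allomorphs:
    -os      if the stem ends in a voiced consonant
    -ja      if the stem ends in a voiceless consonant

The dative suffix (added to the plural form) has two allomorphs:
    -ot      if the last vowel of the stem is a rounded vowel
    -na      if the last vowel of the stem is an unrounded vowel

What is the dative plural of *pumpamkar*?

Since the final consonant of *pumpamkar* is /r/ (voiced), it takes -os, giving *pumpamkaros*.
The last vowel of the plural form *pumpamkaros* is /o/, which is a rounded vowel, so the dative suffix is -ot, giving *pumpamkarosot*.

pumpamkarosot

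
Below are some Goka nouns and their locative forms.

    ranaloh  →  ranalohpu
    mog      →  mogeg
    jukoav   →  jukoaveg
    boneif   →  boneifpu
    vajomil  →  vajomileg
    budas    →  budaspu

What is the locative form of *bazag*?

bazageg

The alternation tracks the final consonant of the stem — -pu when the stem ends in a voiceless consonant (*ranaloh*, *boneif*, *budas*); -eg when the stem ends in a voiced consonant (*mog*, *jukoav*, *vajomil*).
*bazag* — final consonant /g/ (voiced) → -eg → *bazageg*.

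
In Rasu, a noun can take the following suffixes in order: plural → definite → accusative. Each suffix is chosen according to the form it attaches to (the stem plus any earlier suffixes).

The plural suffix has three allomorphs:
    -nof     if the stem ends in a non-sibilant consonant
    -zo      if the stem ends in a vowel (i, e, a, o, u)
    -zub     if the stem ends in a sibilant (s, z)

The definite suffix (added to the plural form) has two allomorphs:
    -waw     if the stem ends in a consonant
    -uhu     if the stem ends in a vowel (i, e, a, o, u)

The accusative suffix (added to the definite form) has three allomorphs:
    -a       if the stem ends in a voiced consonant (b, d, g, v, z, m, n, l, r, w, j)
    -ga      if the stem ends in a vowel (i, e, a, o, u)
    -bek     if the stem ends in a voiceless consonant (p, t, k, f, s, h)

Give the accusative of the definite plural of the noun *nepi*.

Since the final sound of *nepi* is /i/ (a vowel), it takes -zo, giving *nepizo*.
The plural form *nepizo* — final sound /o/ (a vowel) → -uhu → *nepizouhu*.
The final sound of the definite form *nepizouhu* is /u/, which is a vowel, so the accusative suffix is -ga, giving *nepizouhuga*.

nepizouhuga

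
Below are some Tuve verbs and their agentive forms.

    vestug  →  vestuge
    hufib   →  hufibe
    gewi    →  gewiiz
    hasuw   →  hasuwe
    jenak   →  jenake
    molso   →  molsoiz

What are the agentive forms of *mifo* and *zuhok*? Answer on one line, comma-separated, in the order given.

mifoiz, zuhoke

The alternation tracks the final sound of the stem — -e when the stem ends in a consonant (*vestug*, *hufib*, *hasuw*, *jenak*); -iz when the stem ends in a vowel (*gewi*, *molso*).
The final sound of *mifo* is /o/, which is a vowel, so the suffix is -iz, giving *mifoiz*.
*zuhok*: final sound = /k/, a consonant → -e → *zuhoke*.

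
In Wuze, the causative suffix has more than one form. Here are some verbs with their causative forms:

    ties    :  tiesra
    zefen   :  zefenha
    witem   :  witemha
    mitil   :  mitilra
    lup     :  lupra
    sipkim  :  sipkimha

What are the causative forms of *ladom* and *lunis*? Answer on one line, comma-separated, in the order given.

The pattern is nasality of the final consonant: -ha when the stem ends in a nasal (*zefen*, *witem*, *sipkim*); -ra when the stem ends in a non-nasal consonant (*ties*, *mitil*, *lup*).
Since the final consonant of *ladom* is /m/ (a nasal), it takes -ha, giving *ladomha*.
Since the final consonant of *lunis* is /s/ (non-nasal), it takes -ra, giving *lunisra*.

ladomha, lunisra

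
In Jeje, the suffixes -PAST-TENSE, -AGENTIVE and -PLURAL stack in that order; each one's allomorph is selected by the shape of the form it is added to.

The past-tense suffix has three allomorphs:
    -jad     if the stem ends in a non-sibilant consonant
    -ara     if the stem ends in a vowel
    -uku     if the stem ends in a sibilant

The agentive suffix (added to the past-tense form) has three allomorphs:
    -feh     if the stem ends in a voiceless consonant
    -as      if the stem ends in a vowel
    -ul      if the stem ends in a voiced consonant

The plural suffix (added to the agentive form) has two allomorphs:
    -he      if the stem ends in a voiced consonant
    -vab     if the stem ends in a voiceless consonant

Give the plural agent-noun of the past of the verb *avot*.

avotjadulhe

Since the final sound of *avot* is /t/ (a non-sibilant consonant), it takes -jad, giving *avotjad*.
The past-tense form *avotjad* — final sound /d/ (a voiced consonant) → -ul → *avotjadul*.
The final consonant of the agentive form *avotjadul* is /l/, which is voiced, so the plural suffix is -he, giving *avotjadulhe*.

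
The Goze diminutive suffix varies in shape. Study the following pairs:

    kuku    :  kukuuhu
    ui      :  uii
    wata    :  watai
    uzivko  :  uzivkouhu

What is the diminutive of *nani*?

The suffix is conditioned by the last vowel: -uhu when the last vowel of the stem is a rounded vowel (*kuku*, *uzivko*); -i when the last vowel of the stem is an unrounded vowel (*ui*, *wata*).
*nani* — last vowel /i/ (an unrounded vowel) → -i → *nanii*.

nanii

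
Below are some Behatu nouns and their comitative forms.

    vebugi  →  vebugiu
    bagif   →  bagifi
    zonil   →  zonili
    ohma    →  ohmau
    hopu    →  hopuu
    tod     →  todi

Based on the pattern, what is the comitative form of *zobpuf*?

The alternation tracks the final sound of the stem — -i when the stem ends in a consonant (*bagif*, *zonil*, *tod*); -u when the stem ends in a vowel (*vebugi*, *ohma*, *hopu*).
*zobpuf* — final sound /f/ (a consonant) → -i → *zobpufi*.

zobpufi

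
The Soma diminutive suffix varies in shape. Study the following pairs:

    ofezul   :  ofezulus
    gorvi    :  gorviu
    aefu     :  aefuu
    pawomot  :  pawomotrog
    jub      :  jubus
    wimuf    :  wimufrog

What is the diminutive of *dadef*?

The alternation tracks the final sound of the stem — -rog when the stem ends in a voiceless consonant (*pawomot*, *wimuf*); -us when the stem ends in a voiced consonant (*ofezul*, *jub*); -u when the stem ends in a vowel (*gorvi*, *aefu*).
The final sound of *dadef* is /f/, which is a voiceless consonant, so the suffix is -rog, giving *dadefrog*.

dadefrog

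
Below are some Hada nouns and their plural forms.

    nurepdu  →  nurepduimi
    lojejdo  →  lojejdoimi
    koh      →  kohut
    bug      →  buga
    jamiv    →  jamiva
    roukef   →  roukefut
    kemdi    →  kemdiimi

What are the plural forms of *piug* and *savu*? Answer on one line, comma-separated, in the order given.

piuga, savuimi

The pattern is voicing of the final sound: -ut when the stem ends in a voiceless consonant (*koh*, *roukef*); -a when the stem ends in a voiced consonant (*bug*, *jamiv*); -imi when the stem ends in a vowel (*nurepdu*, *lojejdo*, *kemdi*).
*piug*: final sound = /g/, a voiced consonant → -a → *piuga*.
The final sound of *savu* is /u/, which is a vowel, so the suffix is -imi, giving *savuimi*.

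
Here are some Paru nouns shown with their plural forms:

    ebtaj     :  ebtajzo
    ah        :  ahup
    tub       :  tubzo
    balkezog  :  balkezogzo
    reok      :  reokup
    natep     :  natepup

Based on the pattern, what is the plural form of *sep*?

Looking at the final consonant of each stem: -up when the stem ends in a voiceless consonant (*ah*, *reok*, *natep*); -zo when the stem ends in a voiced consonant (*ebtaj*, *tub*, *balkezog*).
Since the final consonant of *sep* is /p/ (voiceless), it takes -up, giving *sepup*.

sepup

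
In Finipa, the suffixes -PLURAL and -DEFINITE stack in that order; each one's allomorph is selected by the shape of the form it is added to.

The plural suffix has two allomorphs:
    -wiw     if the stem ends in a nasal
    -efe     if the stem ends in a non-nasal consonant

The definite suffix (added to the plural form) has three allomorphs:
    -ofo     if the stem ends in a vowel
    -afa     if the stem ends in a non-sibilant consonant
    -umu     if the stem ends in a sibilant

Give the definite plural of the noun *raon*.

*raon*: final consonant = /n/, a nasal → -wiw → *raonwiw*.
The plural form *raonwiw*: final sound = /w/, a non-sibilant consonant → -afa → *raonwiwafa*.

raonwiwafa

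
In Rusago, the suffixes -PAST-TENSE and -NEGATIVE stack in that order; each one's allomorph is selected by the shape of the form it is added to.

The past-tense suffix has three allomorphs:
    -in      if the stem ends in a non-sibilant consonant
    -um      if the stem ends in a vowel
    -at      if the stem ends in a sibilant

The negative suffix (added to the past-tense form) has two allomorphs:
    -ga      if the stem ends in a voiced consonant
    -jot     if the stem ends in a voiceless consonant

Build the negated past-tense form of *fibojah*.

fibojahinga

The final sound of *fibojah* is /h/, which is a non-sibilant consonant, so the past-tense suffix is -in, giving *fibojahin*.
The past-tense form *fibojahin* — final consonant /n/ (voiced) → -ga → *fibojahinga*.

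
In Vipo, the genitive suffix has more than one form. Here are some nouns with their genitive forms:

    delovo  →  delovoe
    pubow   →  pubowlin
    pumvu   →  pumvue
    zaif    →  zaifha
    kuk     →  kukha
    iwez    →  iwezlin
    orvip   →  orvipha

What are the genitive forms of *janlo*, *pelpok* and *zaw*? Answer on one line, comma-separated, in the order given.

The alternation tracks the final sound of the stem — -ha when the stem ends in a voiceless consonant (*zaif*, *kuk*, *orvip*); -lin when the stem ends in a voiced consonant (*pubow*, *iwez*); -e when the stem ends in a vowel (*delovo*, *pumvu*).
Since the final sound of *janlo* is /o/ (a vowel), it takes -e, giving *janloe*.
The final sound of *pelpok* is /k/, which is a voiceless consonant, so the suffix is -ha, giving *pelpokha*.
Since the final sound of *zaw* is /w/ (a voiced consonant), it takes -lin, giving *zawlin*.

janloe, pelpokha, zawlin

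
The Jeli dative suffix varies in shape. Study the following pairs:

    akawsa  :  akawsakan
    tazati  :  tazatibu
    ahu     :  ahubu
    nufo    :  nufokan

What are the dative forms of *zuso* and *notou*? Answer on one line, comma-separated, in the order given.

The suffix is conditioned by the last vowel: -bu when the last vowel of the stem is a high vowel (*tazati*, *ahu*); -kan when the last vowel of the stem is a non-high vowel (*akawsa*, *nufo*).
The last vowel of *zuso* is /o/, which is a non-high vowel, so the suffix is -kan, giving *zusokan*.
Since the last vowel of *notou* is /u/ (a high vowel), it takes -bu, giving *notoubu*.

zusokan, notoubu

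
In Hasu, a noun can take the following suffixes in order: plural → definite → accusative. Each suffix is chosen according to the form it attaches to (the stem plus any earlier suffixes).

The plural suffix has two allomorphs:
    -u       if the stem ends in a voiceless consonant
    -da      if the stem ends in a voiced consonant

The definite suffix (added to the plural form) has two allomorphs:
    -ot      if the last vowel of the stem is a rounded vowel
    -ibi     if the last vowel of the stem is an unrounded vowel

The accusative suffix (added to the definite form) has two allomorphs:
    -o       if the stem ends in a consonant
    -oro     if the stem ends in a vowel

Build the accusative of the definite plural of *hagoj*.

hagojdaibioro

*hagoj* — final consonant /j/ (voiced) → -da → *hagojda*.
The plural form *hagojda*: last vowel = /a/, an unrounded vowel → -ibi → *hagojdaibi*.
The final sound of the definite form *hagojdaibi* is /i/, which is a vowel, so the accusative suffix is -oro, giving *hagojdaibioro*.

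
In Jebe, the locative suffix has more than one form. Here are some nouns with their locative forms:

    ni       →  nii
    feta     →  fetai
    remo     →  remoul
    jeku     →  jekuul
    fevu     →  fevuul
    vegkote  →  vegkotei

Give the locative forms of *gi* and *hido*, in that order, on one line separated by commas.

gii, hidoul

Looking at the last vowel of each stem: -ul when the last vowel of the stem is a rounded vowel (*remo*, *jeku*, *fevu*); -i when the last vowel of the stem is an unrounded vowel (*ni*, *feta*, *vegkote*).
*gi* — last vowel /i/ (an unrounded vowel) → -i → *gii*.
Since the last vowel of *hido* is /o/ (a rounded vowel), it takes -ul, giving *hidoul*.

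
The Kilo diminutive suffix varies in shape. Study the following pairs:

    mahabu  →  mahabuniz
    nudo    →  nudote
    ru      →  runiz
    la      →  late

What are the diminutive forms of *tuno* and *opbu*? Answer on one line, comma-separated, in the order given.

The alternation tracks the last vowel of the stem — -niz when the last vowel of the stem is a high vowel (*mahabu*, *ru*); -te when the last vowel of the stem is a non-high vowel (*nudo*, *la*).
*tuno*: last vowel = /o/, a non-high vowel → -te → *tunote*.
Since the last vowel of *opbu* is /u/ (a high vowel), it takes -niz, giving *opbuniz*.

tunote, opbuniz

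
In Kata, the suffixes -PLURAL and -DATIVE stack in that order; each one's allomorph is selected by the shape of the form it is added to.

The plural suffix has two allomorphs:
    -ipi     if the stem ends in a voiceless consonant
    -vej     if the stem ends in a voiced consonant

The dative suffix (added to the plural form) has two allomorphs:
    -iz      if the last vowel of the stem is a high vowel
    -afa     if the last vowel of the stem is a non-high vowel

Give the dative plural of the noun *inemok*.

*inemok*: final consonant = /k/, voiceless → -ipi → *inemokipi*.
The last vowel of the plural form *inemokipi* is /i/, which is a high vowel, so the dative suffix is -iz, giving *inemokipiiz*.

inemokipiiz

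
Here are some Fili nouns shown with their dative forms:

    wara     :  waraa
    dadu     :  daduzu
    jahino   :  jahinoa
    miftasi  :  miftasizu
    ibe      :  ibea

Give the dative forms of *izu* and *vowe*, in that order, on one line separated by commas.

izuzu, vowea

The suffix is conditioned by the last vowel: -zu when the last vowel of the stem is a high vowel (*dadu*, *miftasi*); -a when the last vowel of the stem is a non-high vowel (*wara*, *jahino*, *ibe*).
*izu*: last vowel = /u/, a high vowel → -zu → *izuzu*.
*vowe* — last vowel /e/ (a non-high vowel) → -a → *vowea*.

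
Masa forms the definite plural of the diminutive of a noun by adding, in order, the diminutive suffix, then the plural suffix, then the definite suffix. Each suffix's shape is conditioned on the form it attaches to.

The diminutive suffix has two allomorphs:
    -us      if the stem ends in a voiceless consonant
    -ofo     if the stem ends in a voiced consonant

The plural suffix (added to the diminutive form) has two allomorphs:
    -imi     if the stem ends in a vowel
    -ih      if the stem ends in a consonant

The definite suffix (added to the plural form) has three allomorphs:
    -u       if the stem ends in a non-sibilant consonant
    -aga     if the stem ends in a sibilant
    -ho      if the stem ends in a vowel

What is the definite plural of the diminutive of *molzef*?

molzefusihu

Since the final consonant of *molzef* is /f/ (voiceless), it takes -us, giving *molzefus*.
Since the final sound of the diminutive form *molzefus* is /s/ (a consonant), it takes -ih, giving *molzefusih*.
The final sound of the plural form *molzefusih* is /h/, which is a non-sibilant consonant, so the definite suffix is -u, giving *molzefusihu*.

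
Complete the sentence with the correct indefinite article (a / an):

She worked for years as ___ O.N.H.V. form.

an

The indefinite article is chosen by the initial *sound* of the following word, not its spelling.
The initialism *O.N.H.V.* is read letter by letter; the first letter, O, is pronounced /oʊ/, which begins with a vowel sound.
So the article is *an*: She worked for years as an O.N.H.V. form.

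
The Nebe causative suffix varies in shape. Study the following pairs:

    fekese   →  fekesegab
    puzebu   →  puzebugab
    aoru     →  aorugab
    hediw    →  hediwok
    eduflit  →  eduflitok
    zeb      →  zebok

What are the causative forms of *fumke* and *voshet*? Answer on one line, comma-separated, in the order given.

The alternation tracks the final sound of the stem — -ok when the stem ends in a consonant (*hediw*, *eduflit*, *zeb*); -gab when the stem ends in a vowel (*fekese*, *puzebu*, *aoru*).
The final sound of *fumke* is /e/, which is a vowel, so the suffix is -gab, giving *fumkegab*.
The final sound of *voshet* is /t/, which is a consonant, so the suffix is -ok, giving *voshetok*.

fumkegab, voshetok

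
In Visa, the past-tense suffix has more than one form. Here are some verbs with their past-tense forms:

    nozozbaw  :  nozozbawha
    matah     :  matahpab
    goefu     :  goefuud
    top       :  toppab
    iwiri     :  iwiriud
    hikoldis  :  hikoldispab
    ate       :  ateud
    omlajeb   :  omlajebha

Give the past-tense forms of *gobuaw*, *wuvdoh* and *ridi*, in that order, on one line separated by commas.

gobuawha, wuvdohpab, ridiud

The pattern is voicing of the final sound: -pab when the stem ends in a voiceless consonant (*matah*, *top*, *hikoldis*); -ha when the stem ends in a voiced consonant (*nozozbaw*, *omlajeb*); -ud when the stem ends in a vowel (*goefu*, *iwiri*, *ate*).
Since the final sound of *gobuaw* is /w/ (a voiced consonant), it takes -ha, giving *gobuawha*.
*wuvdoh*: final sound = /h/, a voiceless consonant → -pab → *wuvdohpab*.
*ridi*: final sound = /i/, a vowel → -ud → *ridiud*.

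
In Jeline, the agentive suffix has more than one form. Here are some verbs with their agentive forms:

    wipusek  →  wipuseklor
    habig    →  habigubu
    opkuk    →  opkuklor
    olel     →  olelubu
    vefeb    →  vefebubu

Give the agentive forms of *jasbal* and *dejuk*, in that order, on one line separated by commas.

jasbalubu, dejuklor

The pattern is voicing of the final consonant: -lor when the stem ends in a voiceless consonant (*wipusek*, *opkuk*); -ubu when the stem ends in a voiced consonant (*habig*, *olel*, *vefeb*).
*jasbal* — final consonant /l/ (voiced) → -ubu → *jasbalubu*.
*dejuk* — final consonant /k/ (voiceless) → -lor → *dejuklor*.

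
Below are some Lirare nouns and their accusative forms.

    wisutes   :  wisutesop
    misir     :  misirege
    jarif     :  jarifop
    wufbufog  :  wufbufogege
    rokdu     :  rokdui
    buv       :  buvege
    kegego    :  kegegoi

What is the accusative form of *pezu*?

Looking at the final sound of each stem: -op when the stem ends in a voiceless consonant (*wisutes*, *jarif*); -ege when the stem ends in a voiced consonant (*misir*, *wufbufog*, *buv*); -i when the stem ends in a vowel (*rokdu*, *kegego*).
*pezu* — final sound /u/ (a vowel) → -i → *pezui*.

pezui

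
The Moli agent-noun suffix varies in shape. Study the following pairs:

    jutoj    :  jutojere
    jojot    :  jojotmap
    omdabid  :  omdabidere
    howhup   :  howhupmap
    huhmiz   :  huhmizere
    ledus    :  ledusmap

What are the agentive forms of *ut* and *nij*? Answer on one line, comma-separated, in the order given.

utmap, nijere

The pattern is voicing of the final consonant: -map when the stem ends in a voiceless consonant (*jojot*, *howhup*, *ledus*); -ere when the stem ends in a voiced consonant (*jutoj*, *omdabid*, *huhmiz*).
The final consonant of *ut* is /t/, which is voiceless, so the suffix is -map, giving *utmap*.
*nij* — final consonant /j/ (voiced) → -ere → *nijere*.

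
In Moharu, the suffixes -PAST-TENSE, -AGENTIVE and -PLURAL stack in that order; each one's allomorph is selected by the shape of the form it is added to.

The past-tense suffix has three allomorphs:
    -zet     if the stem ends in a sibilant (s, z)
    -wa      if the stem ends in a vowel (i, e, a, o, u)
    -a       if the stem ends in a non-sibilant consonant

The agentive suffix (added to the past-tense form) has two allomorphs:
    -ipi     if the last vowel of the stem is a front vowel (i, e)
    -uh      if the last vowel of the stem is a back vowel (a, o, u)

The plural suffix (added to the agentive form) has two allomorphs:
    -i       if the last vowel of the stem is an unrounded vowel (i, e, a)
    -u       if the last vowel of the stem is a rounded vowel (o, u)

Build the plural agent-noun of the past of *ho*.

howauhu

*ho*: final sound = /o/, a vowel → -wa → *howa*.
The past-tense form *howa*: last vowel = /a/, a back vowel → -uh → *howauh*.
The agentive form *howauh* — last vowel /u/ (a rounded vowel) → -u → *howauhu*.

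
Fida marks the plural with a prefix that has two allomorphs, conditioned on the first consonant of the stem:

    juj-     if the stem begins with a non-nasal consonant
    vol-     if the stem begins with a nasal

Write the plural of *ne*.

volne

*ne* — first consonant /n/ (a nasal) → vol- → *volne*.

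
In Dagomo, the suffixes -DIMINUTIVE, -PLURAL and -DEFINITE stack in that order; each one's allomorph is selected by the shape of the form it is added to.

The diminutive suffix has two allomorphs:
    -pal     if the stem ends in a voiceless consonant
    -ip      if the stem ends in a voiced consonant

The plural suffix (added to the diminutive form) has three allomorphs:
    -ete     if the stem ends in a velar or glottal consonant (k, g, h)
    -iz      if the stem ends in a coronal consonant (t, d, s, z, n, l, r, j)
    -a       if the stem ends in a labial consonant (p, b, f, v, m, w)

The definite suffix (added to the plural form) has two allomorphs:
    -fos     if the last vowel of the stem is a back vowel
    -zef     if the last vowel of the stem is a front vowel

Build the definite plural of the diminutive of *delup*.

*delup*: final consonant = /p/, voiceless → -pal → *deluppal*.
The diminutive form *deluppal*: final consonant = /l/, coronal → -iz → *deluppaliz*.
The plural form *deluppaliz*: last vowel = /i/, a front vowel → -zef → *deluppalizzef*.

deluppalizzef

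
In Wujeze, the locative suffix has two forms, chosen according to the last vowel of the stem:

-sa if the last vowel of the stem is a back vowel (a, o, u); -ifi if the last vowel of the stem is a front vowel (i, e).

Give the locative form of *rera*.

*rera*: last vowel = /a/, a back vowel → -sa → *rerasa*.

rerasa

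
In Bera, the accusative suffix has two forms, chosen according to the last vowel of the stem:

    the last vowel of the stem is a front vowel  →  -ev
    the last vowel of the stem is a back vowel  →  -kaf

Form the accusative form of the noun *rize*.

*rize* — last vowel /e/ (a front vowel) → -ev → *rizeev*.

rizeev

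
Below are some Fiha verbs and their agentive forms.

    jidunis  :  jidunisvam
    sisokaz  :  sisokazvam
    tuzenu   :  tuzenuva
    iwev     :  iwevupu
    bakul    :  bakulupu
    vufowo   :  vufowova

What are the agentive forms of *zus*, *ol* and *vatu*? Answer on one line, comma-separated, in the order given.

Looking at the final sound of each stem: -vam when the stem ends in a sibilant (*jidunis*, *sisokaz*); -upu when the stem ends in a non-sibilant consonant (*iwev*, *bakul*); -va when the stem ends in a vowel (*tuzenu*, *vufowo*).
Since the final sound of *zus* is /s/ (a sibilant), it takes -vam, giving *zusvam*.
Since the final sound of *ol* is /l/ (a non-sibilant consonant), it takes -upu, giving *olupu*.
*vatu* — final sound /u/ (a vowel) → -va → *vatuva*.

zusvam, olupu, vatuva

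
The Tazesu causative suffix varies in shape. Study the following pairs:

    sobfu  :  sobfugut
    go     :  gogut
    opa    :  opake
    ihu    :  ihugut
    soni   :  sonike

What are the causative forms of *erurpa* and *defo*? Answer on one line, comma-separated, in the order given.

erurpake, defogut

The suffix is conditioned by the last vowel: -gut when the last vowel of the stem is a rounded vowel (*sobfu*, *go*, *ihu*); -ke when the last vowel of the stem is an unrounded vowel (*opa*, *soni*).
*erurpa* — last vowel /a/ (an unrounded vowel) → -ke → *erurpake*.
*defo*: last vowel = /o/, a rounded vowel → -gut → *defogut*.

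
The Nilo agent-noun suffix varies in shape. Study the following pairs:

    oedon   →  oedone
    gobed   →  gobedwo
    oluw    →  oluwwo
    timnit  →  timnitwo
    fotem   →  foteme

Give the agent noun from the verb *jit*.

The alternation tracks the final consonant of the stem — -e when the stem ends in a nasal (*oedon*, *fotem*); -wo when the stem ends in a non-nasal consonant (*gobed*, *oluw*, *timnit*).
*jit*: final consonant = /t/, non-nasal → -wo → *jitwo*.

jitwo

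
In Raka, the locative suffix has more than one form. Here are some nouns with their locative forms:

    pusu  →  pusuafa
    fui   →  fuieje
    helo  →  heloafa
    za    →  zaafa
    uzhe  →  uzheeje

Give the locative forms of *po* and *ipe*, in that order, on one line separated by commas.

poafa, ipeeje

Looking at the last vowel of each stem: -eje when the last vowel of the stem is a front vowel (*fui*, *uzhe*); -afa when the last vowel of the stem is a back vowel (*pusu*, *helo*, *za*).
*po*: last vowel = /o/, a back vowel → -afa → *poafa*.
*ipe*: last vowel = /e/, a front vowel → -eje → *ipeeje*.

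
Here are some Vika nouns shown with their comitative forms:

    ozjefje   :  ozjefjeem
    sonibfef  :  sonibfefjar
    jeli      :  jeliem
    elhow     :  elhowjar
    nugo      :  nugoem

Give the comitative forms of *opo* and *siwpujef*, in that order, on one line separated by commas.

opoem, siwpujefjar

The pattern is consonant vs. vowel: -jar when the stem ends in a consonant (*sonibfef*, *elhow*); -em when the stem ends in a vowel (*ozjefje*, *jeli*, *nugo*).
*opo* — final sound /o/ (a vowel) → -em → *opoem*.
The final sound of *siwpujef* is /f/, which is a consonant, so the suffix is -jar, giving *siwpujefjar*.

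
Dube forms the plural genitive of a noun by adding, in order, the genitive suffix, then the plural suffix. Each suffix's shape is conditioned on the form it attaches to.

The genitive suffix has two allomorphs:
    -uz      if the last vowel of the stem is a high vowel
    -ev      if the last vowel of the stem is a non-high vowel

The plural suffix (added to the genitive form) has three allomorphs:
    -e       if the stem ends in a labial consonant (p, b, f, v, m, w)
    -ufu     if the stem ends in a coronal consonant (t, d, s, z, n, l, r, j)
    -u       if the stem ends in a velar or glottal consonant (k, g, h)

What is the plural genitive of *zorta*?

zortaeve

The last vowel of *zorta* is /a/, which is a non-high vowel, so the genitive suffix is -ev, giving *zortaev*.
Since the final consonant of the genitive form *zortaev* is /v/ (labial), it takes -e, giving *zortaeve*.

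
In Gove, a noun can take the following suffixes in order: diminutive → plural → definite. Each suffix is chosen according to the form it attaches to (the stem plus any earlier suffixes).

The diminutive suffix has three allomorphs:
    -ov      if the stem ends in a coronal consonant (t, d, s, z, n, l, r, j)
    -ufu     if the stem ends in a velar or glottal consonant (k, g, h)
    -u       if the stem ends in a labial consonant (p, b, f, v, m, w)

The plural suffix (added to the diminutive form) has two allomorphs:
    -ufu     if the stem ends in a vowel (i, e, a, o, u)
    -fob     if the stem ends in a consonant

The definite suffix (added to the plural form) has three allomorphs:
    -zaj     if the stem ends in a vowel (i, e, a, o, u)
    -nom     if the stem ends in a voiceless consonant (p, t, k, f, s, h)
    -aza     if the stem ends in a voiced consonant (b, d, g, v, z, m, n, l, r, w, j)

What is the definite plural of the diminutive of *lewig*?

lewigufuufuzaj

The final consonant of *lewig* is /g/, which is velar/glottal, so the diminutive suffix is -ufu, giving *lewigufu*.
The diminutive form *lewigufu* — final sound /u/ (a vowel) → -ufu → *lewigufuufu*.
The plural form *lewigufuufu*: final sound = /u/, a vowel → -zaj → *lewigufuufuzaj*.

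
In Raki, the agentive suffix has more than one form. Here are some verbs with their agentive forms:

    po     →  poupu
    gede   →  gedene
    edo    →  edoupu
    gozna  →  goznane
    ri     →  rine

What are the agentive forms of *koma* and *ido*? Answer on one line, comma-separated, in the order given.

komane, idoupu

The alternation tracks the last vowel of the stem — -upu when the last vowel of the stem is a rounded vowel (*po*, *edo*); -ne when the last vowel of the stem is an unrounded vowel (*gede*, *gozna*, *ri*).
*koma*: last vowel = /a/, an unrounded vowel → -ne → *komane*.
*ido*: last vowel = /o/, a rounded vowel → -upu → *idoupu*.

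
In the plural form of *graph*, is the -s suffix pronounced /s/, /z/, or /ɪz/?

The stem *graph* ends in a voiceless non-sibilant consonant.
The plural suffix surfaces as /ɪz/ after sibilants, /s/ after other voiceless consonants, and /z/ after other voiced sounds.
So the plural -s on *graph* is pronounced /s/.

/s/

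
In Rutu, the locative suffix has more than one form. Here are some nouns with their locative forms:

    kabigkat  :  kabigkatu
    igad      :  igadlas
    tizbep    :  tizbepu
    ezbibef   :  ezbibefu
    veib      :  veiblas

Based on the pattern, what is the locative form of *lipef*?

lipefu

The suffix is conditioned by the final consonant: -u when the stem ends in a voiceless consonant (*kabigkat*, *tizbep*, *ezbibef*); -las when the stem ends in a voiced consonant (*igad*, *veib*).
The final consonant of *lipef* is /f/, which is voiceless, so the suffix is -u, giving *lipefu*.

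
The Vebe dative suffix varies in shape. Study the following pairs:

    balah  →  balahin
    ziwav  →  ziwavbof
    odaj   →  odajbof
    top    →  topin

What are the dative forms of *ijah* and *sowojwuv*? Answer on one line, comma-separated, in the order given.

ijahin, sowojwuvbof

The suffix is conditioned by the final consonant: -in when the stem ends in a voiceless consonant (*balah*, *top*); -bof when the stem ends in a voiced consonant (*ziwav*, *odaj*).
Since the final consonant of *ijah* is /h/ (voiceless), it takes -in, giving *ijahin*.
*sowojwuv*: final consonant = /v/, voiced → -bof → *sowojwuvbof*.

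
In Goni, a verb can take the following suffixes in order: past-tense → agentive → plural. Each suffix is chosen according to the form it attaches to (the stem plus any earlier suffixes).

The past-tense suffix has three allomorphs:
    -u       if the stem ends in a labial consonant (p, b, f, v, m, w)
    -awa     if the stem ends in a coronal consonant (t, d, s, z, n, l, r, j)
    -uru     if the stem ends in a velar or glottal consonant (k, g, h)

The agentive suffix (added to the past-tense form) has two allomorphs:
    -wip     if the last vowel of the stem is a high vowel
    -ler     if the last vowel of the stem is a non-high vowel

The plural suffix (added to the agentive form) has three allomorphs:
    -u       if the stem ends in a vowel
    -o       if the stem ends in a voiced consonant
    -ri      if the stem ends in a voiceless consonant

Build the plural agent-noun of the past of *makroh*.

*makroh* — final consonant /h/ (velar/glottal) → -uru → *makrohuru*.
The past-tense form *makrohuru*: last vowel = /u/, a high vowel → -wip → *makrohuruwip*.
The final sound of the agentive form *makrohuruwip* is /p/, which is a voiceless consonant, so the plural suffix is -ri, giving *makrohuruwipri*.

makrohuruwipri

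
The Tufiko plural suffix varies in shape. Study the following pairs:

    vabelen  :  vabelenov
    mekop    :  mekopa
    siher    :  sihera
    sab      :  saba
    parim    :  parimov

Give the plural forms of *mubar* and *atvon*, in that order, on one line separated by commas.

The pattern is nasality of the final consonant: -ov when the stem ends in a nasal (*vabelen*, *parim*); -a when the stem ends in a non-nasal consonant (*mekop*, *siher*, *sab*).
*mubar* — final consonant /r/ (non-nasal) → -a → *mubara*.
*atvon* — final consonant /n/ (a nasal) → -ov → *atvonov*.

mubara, atvonov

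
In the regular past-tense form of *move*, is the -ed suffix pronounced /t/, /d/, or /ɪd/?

/d/

The stem *move* ends in a voiced sound other than /d/.
The -ed suffix is realized as /ɪd/ after /t, d/; as /t/ after other voiceless consonants; and as /d/ after other voiced sounds.
So -ed on *move* is pronounced /d/.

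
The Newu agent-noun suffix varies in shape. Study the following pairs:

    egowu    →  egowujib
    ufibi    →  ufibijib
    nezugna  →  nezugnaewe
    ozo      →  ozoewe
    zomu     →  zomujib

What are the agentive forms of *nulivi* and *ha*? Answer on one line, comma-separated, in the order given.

nulivijib, haewe

The suffix is conditioned by the last vowel: -jib when the last vowel of the stem is a high vowel (*egowu*, *ufibi*, *zomu*); -ewe when the last vowel of the stem is a non-high vowel (*nezugna*, *ozo*).
*nulivi* — last vowel /i/ (a high vowel) → -jib → *nulivijib*.
The last vowel of *ha* is /a/, which is a non-high vowel, so the suffix is -ewe, giving *haewe*.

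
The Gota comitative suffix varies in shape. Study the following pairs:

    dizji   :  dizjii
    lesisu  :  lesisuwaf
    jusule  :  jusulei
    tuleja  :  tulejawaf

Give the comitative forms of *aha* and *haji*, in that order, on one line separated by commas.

Looking at the last vowel of each stem: -i when the last vowel of the stem is a front vowel (*dizji*, *jusule*); -waf when the last vowel of the stem is a back vowel (*lesisu*, *tuleja*).
*aha* — last vowel /a/ (a back vowel) → -waf → *ahawaf*.
The last vowel of *haji* is /i/, which is a front vowel, so the suffix is -i, giving *hajii*.

ahawaf, hajii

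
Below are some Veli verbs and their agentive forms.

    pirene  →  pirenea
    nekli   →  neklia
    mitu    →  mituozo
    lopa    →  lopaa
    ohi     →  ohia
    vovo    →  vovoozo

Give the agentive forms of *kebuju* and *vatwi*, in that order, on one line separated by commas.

kebujuozo, vatwia

The suffix is conditioned by the last vowel: -ozo when the last vowel of the stem is a rounded vowel (*mitu*, *vovo*); -a when the last vowel of the stem is an unrounded vowel (*pirene*, *nekli*, *lopa*, *ohi*).
*kebuju* — last vowel /u/ (a rounded vowel) → -ozo → *kebujuozo*.
The last vowel of *vatwi* is /i/, which is an unrounded vowel, so the suffix is -a, giving *vatwia*.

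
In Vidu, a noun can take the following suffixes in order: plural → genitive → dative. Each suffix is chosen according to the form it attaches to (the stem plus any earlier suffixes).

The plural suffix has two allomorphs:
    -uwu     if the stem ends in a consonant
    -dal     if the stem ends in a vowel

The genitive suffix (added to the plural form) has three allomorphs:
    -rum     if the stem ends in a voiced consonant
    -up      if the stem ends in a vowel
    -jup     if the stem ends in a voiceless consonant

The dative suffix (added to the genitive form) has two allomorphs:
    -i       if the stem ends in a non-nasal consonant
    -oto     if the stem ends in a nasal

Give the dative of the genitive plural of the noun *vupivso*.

*vupivso*: final sound = /o/, a vowel → -dal → *vupivsodal*.
Since the final sound of the plural form *vupivsodal* is /l/ (a voiced consonant), it takes -rum, giving *vupivsodalrum*.
Since the final consonant of the genitive form *vupivsodalrum* is /m/ (a nasal), it takes -oto, giving *vupivsodalrumoto*.

vupivsodalrumoto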